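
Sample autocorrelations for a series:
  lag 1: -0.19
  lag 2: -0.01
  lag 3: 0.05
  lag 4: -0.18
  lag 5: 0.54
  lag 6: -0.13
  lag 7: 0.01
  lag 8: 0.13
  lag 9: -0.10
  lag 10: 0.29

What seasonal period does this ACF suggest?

The largest autocorrelation is r_5 = 0.54, with a weaker echo at lag 10 (0.29); the remaining lags stay at or below 0.13.
The dominant spike at lag 5 indicates a seasonal period of 5.

5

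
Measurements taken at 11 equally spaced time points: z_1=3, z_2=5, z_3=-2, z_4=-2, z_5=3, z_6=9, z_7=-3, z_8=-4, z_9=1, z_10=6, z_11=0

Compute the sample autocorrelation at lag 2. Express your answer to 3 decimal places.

Mean z̄ = (3 + 5 − 2 − 2 + 3 + 9 − 3 − 4 + 1 + 6 + 0)/11 = 1.4545
Numerator Σ_{t=1}^{9}(z_t−z̄)(z_{t+2}−z̄) = -119.1405
Denominator Σ(z_t−z̄)² = 170.7273
r_2 = -119.1405 / 170.7273 = -0.698

-0.698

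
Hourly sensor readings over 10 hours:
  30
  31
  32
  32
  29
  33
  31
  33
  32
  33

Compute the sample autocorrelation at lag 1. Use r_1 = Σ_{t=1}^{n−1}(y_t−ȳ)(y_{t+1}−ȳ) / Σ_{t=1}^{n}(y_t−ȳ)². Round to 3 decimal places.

Mean ȳ = (30 + 31 + 32 + 32 + 29 + 33 + 31 + 33 + 32 + 33)/10 = 31.6000
Numerator Σ_{t=1}^{9}(y_t−ȳ)(y_{t+1}−ȳ) = -4.3600
Denominator Σ(y_t−ȳ)² = 16.4000
r_1 = -4.3600 / 16.4000 = -0.266

-0.266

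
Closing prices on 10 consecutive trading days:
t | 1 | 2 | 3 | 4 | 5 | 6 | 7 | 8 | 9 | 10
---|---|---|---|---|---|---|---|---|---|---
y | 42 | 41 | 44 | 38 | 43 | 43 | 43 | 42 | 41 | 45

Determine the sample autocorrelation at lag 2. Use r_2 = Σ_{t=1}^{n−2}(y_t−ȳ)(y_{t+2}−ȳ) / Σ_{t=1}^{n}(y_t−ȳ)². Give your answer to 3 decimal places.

Mean ȳ = (42 + 41 + 44 + 38 + 43 + 43 + 43 + 42 + 41 + 45)/10 = 42.2000
Numerator Σ_{t=1}^{8}(y_t−ȳ)(y_{t+2}−ȳ) = 1.7200
Denominator Σ(y_t−ȳ)² = 33.6000
r_2 = 1.7200 / 33.6000 = 0.051

0.051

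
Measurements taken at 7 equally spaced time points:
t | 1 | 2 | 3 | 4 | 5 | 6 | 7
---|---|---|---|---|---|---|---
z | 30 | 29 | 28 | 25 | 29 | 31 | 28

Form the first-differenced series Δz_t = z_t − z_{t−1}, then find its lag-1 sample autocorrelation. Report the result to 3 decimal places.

First differences Δz: -1, -1, -3, 4, 2, -3
Mean of differences = -0.3333
Numerator Σ(Δz_t−Δz̄)(Δz_{t+1}−Δz̄) = -5.4444
Denominator Σ(Δz_t−Δz̄)² = 39.3333
r_1(Δz) = -5.4444 / 39.3333 = -0.138

-0.138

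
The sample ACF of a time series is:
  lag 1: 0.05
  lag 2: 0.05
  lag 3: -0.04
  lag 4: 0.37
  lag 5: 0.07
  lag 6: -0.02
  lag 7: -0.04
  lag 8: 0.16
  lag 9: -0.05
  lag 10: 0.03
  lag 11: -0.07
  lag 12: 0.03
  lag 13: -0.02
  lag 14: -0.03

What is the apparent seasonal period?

4

The largest autocorrelation is r_4 = 0.37, with a weaker echo at lag 8 (0.16); the remaining lags stay at or below 0.07.
The dominant spike at lag 4 indicates a seasonal period of 4.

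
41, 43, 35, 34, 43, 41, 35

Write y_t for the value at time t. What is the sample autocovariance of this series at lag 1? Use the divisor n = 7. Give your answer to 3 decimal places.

Mean ȳ = (41 + 43 + 35 + 34 + 43 + 41 + 35)/7 = 38.8571
Deviations: 2.1429, 4.1429, -3.8571, -4.8571, 4.1429, 2.1429, -3.8571
Σ_{t=1}^{6}(y_t−ȳ)(y_{t+1}−ȳ) = -7.8776
γ_1 = -7.8776 / 7 = -1.125

-1.125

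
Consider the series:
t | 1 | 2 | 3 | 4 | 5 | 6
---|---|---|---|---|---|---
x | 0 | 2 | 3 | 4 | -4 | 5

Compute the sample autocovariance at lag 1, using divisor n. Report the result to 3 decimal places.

Mean x̄ = (0 + 2 + 3 + 4 − 4 + 5)/6 = 1.6667
Deviations: -1.6667, 0.3333, 1.3333, 2.3333, -5.6667, 3.3333
Σ_{t=1}^{5}(x_t−x̄)(x_{t+1}−x̄) = -29.1111
γ_1 = -29.1111 / 6 = -4.852

-4.852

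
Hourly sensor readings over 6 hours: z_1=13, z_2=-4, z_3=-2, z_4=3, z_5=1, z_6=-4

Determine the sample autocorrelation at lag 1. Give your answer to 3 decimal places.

-0.242

Mean z̄ = (13 − 4 − 2 + 3 + 1 − 4)/6 = 1.1667
Deviations from mean: 11.8333, -5.1667, -3.1667, 1.8333, -0.1667, -5.1667
Numerator Σ_{t=1}^{5}(z_t−z̄)(z_{t+1}−z̄) = -50.0278
Denominator Σ(z_t−z̄)² = 206.8333
r_1 = -50.0278 / 206.8333 = -0.242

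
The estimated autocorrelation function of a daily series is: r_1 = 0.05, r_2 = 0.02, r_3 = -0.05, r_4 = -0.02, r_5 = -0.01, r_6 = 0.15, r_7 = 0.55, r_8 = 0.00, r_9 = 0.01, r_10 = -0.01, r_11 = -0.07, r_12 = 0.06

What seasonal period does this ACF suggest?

The largest autocorrelation is r_7 = 0.55; the remaining lags stay at or below 0.15.
The dominant spike at lag 7 indicates a seasonal period of 7.

7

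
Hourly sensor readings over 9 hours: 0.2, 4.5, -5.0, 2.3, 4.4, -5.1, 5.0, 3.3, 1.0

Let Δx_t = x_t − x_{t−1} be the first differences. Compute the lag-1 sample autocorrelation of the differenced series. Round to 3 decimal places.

First differences Δx: 4.3, -9.5, 7.3, 2.1, -9.5, 10.1, -1.7, -2.3
Mean of differences = 0.1000
Numerator Σ(Δx_t−Δx̄)(Δx_{t+1}−Δx̄) = -223.9200
Denominator Σ(Δx_t−Δx̄)² = 366.8000
r_1(Δx) = -223.9200 / 366.8000 = -0.610

-0.610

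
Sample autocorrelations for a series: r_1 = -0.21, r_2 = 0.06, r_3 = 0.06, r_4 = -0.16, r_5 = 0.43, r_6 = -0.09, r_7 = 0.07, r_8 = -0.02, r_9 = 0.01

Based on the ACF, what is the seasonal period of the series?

The largest autocorrelation is r_5 = 0.43; the remaining lags stay at or below 0.07.
The dominant spike at lag 5 indicates a seasonal period of 5.

5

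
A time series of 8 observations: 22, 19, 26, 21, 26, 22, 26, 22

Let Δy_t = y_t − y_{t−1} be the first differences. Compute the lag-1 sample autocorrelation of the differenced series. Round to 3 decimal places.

First differences Δy: -3, 7, -5, 5, -4, 4, -4
Mean of differences = 0.0000
Numerator Σ(Δy_t−Δȳ)(Δy_{t+1}−Δȳ) = -133.0000
Denominator Σ(Δy_t−Δȳ)² = 156.0000
r_1(Δy) = -133.0000 / 156.0000 = -0.853

-0.853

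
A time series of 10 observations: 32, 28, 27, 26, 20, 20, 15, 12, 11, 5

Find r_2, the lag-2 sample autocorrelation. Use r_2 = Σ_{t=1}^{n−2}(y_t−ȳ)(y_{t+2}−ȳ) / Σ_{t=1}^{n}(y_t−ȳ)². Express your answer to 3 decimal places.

0.432

Mean ȳ = (32 + 28 + 27 + 26 + 20 + 20 + 15 + 12 + 11 + 5)/10 = 19.6000
Numerator Σ_{t=1}^{8}(y_t−ȳ)(y_{t+2}−ȳ) = 296.6800
Denominator Σ(y_t−ȳ)² = 686.4000
r_2 = 296.6800 / 686.4000 = 0.432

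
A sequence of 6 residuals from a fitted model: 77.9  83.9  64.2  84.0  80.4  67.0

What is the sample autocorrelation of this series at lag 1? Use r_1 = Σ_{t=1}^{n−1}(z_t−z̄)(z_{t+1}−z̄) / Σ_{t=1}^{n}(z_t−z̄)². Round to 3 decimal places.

-0.485

Mean z̄ = (77.9 + 83.9 + 64.2 + 84.0 + 80.4 + 67.0)/6 = 76.2333
Deviations from mean: 1.6667, 7.6667, -12.0333, 7.7667, 4.1667, -9.2333
Σ(z_t−z̄)(z_{t+1}−z̄) = (12.7778) + (-92.2556) + (-93.4589) + (32.3611) + (-38.4722) = -179.0478
Denominator Σ(z_t−z̄)² = 369.2933
r_1 = -179.0478 / 369.2933 = -0.485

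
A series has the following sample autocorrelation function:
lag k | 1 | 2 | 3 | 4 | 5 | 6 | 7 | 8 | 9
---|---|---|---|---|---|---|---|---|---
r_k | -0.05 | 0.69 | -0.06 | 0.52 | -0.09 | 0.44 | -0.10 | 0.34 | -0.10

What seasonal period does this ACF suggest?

2

The largest autocorrelation is r_2 = 0.69, with weaker echoes at lags 4 (0.52), 6 (0.44) and 8 (0.34); the remaining lags stay at or below -0.05.
The dominant spike at lag 2 indicates a seasonal period of 2.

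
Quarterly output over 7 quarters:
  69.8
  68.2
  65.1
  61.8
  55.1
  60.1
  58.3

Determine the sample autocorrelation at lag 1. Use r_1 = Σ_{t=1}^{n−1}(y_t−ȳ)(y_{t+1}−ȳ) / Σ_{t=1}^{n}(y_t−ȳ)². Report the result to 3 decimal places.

0.514

Mean ȳ = (69.8 + 68.2 + 65.1 + 61.8 + 55.1 + 60.1 + 58.3)/7 = 62.6286
Deviations from mean: 7.1714, 5.5714, 2.4714, -0.8286, -7.5286, -2.5286, -4.3286
Numerator Σ_{t=1}^{6}(y_t−ȳ)(y_{t+1}−ȳ) = 87.8963
Denominator Σ(y_t−ȳ)² = 171.0743
r_1 = 87.8963 / 171.0743 = 0.514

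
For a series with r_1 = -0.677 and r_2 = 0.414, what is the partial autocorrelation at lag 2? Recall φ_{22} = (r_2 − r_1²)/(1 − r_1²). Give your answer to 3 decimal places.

-0.082

φ_{22} = (r_2 − r_1²) / (1 − r_1²)
r_1² = (-0.677)² = 0.458329
Numerator = 0.414 − 0.4583 = -0.0443; denominator = 1 − 0.4583 = 0.5417
φ_{22} = -0.0443 / 0.5417 = -0.082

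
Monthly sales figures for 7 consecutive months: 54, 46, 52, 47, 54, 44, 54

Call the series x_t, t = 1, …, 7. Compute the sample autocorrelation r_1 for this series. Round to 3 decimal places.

Mean x̄ = (54 + 46 + 52 + 47 + 54 + 44 + 54)/7 = 50.1429
Numerator Σ_{t=1}^{6}(x_t−x̄)(x_{t+1}−x̄) = -89.0204
Denominator Σ(x_t−x̄)² = 112.8571
r_1 = -89.0204 / 112.8571 = -0.789

-0.789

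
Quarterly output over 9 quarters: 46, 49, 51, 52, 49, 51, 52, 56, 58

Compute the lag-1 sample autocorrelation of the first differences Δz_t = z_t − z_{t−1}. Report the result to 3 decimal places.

0.008

First differences Δz: 3, 2, 1, -3, 2, 1, 4, 2
Mean of differences = 1.5000
Numerator Σ(Δz_t−Δz̄)(Δz_{t+1}−Δz̄) = 0.2500
Denominator Σ(Δz_t−Δz̄)² = 30.0000
r_1(Δz) = 0.2500 / 30.0000 = 0.008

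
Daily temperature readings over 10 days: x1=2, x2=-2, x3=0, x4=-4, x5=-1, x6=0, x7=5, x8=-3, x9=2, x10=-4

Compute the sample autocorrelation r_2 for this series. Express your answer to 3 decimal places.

0.301

Mean x̄ = (2 − 2 + 0 − 4 − 1 + 0 + 5 − 3 + 2 − 4)/10 = -0.5000
Numerator Σ_{t=1}^{8}(x_t−x̄)(x_{t+2}−x̄) = 23.0000
Denominator Σ(x_t−x̄)² = 76.5000
r_2 = 23.0000 / 76.5000 = 0.301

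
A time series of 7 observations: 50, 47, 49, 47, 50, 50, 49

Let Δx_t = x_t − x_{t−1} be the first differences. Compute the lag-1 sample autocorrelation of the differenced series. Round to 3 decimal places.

-0.579

First differences Δx: -3, 2, -2, 3, 0, -1
Mean of differences = -0.1667
Numerator Σ(Δx_t−Δx̄)(Δx_{t+1}−Δx̄) = -15.5278
Denominator Σ(Δx_t−Δx̄)² = 26.8333
r_1(Δx) = -15.5278 / 26.8333 = -0.579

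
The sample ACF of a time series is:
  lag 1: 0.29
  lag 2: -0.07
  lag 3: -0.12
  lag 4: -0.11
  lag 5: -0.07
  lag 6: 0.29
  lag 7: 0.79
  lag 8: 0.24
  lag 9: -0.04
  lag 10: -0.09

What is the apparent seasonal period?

The largest autocorrelation is r_7 = 0.79; the remaining lags stay at or below 0.29.
The dominant spike at lag 7 indicates a seasonal period of 7.

7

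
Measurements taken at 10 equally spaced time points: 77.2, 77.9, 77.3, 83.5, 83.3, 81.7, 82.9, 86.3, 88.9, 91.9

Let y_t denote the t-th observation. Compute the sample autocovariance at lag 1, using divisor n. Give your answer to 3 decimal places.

12.753

Mean ȳ = (77.2 + 77.9 + 77.3 + 83.5 + 83.3 + 81.7 + 82.9 + 86.3 + 88.9 + 91.9)/10 = 83.0900
Σ_{t=1}^{9}(y_t−ȳ)(y_{t+1}−ȳ) = 127.5299
γ_1 = 127.5299 / 10 = 12.753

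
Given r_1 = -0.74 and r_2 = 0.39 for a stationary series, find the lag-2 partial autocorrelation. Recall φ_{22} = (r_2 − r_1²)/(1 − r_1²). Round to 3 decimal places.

-0.348

φ_{22} = (r_2 − r_1²) / (1 − r_1²)
r_1² = (-0.74)² = 0.5476
Numerator = 0.39 − 0.5476 = -0.1576; denominator = 1 − 0.5476 = 0.4524
φ_{22} = -0.1576 / 0.4524 = -0.348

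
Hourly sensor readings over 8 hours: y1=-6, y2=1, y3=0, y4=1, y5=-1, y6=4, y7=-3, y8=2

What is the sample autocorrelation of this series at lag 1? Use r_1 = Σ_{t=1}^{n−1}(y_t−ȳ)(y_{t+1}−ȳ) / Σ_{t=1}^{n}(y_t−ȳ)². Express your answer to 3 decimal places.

-0.423

Mean ȳ = (-6 + 1 + 0 + 1 − 1 + 4 − 3 + 2)/8 = -0.2500
Deviations from mean: -5.7500, 1.2500, 0.2500, 1.2500, -0.7500, 4.2500, -2.7500, 2.2500
Numerator Σ_{t=1}^{7}(y_t−ȳ)(y_{t+1}−ȳ) = -28.5625
Denominator Σ(y_t−ȳ)² = 67.5000
r_1 = -28.5625 / 67.5000 = -0.423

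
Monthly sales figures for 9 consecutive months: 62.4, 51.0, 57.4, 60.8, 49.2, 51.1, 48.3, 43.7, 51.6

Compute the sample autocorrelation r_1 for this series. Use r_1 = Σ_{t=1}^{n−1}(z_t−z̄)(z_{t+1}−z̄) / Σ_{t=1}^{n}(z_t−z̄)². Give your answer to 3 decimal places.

0.161

Mean z̄ = (62.4 + 51.0 + 57.4 + 60.8 + 49.2 + 51.1 + 48.3 + 43.7 + 51.6)/9 = 52.8333
Numerator Σ_{t=1}^{8}(z_t−z̄)(z_{t+1}−z̄) = 48.3489
Denominator Σ(z_t−z̄)² = 300.9000
r_1 = 48.3489 / 300.9000 = 0.161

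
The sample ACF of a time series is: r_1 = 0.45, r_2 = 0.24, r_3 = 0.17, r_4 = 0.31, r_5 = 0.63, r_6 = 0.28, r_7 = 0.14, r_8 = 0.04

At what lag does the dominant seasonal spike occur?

The largest autocorrelation is r_5 = 0.63; the remaining lags stay at or below 0.45. The elevated value at lag 1 (0.45), dropping to 0.24 at lag 2, reflects decaying short-term dependence rather than seasonality.
The dominant spike at lag 5 indicates a seasonal period of 5.

5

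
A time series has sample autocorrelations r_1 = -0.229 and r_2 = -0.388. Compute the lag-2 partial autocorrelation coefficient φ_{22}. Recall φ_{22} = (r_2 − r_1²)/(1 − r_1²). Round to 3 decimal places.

-0.465

φ_{22} = (r_2 − r_1²) / (1 − r_1²)
r_1² = (-0.229)² = 0.052441
Numerator = -0.388 − 0.0524 = -0.4404; denominator = 1 − 0.0524 = 0.9476
φ_{22} = -0.4404 / 0.9476 = -0.465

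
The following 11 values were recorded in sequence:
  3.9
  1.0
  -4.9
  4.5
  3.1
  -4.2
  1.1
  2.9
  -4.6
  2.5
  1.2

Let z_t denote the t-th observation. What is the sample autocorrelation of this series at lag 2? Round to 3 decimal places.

Mean z̄ = (3.9 + 1.0 − 4.9 + 4.5 + 3.1 − 4.2 + 1.1 + 2.9 − 4.6 + 2.5 + 1.2)/11 = 0.5909
Numerator Σ_{t=1}^{9}(z_t−z̄)(z_{t+2}−z̄) = -60.2574
Denominator Σ(z_t−z̄)² = 122.3491
r_2 = -60.2574 / 122.3491 = -0.493

-0.493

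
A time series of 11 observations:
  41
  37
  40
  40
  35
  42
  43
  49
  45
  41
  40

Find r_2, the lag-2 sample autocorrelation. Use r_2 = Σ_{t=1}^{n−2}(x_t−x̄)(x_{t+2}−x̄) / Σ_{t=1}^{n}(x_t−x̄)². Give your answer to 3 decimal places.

Mean x̄ = (41 + 37 + 40 + 40 + 35 + 42 + 43 + 49 + 45 + 41 + 40)/11 = 41.1818
Numerator Σ_{t=1}^{9}(x_t−x̄)(x_{t+2}−x̄) = 7.6612
Denominator Σ(x_t−x̄)² = 139.6364
r_2 = 7.6612 / 139.6364 = 0.055

0.055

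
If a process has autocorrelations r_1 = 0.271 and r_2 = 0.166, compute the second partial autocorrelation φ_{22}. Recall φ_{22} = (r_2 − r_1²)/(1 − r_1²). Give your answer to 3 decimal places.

φ_{22} = (r_2 − r_1²) / (1 − r_1²)
r_1² = (0.271)² = 0.073441
Numerator = 0.166 − 0.0734 = 0.0926; denominator = 1 − 0.0734 = 0.9266
φ_{22} = 0.0926 / 0.9266 = 0.100

0.100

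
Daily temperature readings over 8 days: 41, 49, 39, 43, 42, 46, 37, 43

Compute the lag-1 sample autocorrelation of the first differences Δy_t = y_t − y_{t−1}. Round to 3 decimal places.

First differences Δy: 8, -10, 4, -1, 4, -9, 6
Mean of differences = 0.2857
Numerator Σ(Δy_t−Δȳ)(Δy_{t+1}−Δȳ) = -214.6531
Denominator Σ(Δy_t−Δȳ)² = 313.4286
r_1(Δy) = -214.6531 / 313.4286 = -0.685

-0.685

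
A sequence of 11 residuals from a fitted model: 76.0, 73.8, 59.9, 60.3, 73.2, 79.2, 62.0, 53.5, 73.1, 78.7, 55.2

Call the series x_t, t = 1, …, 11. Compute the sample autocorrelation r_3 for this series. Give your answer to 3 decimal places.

0.026

Mean x̄ = (76.0 + 73.8 + 59.9 + 60.3 + 73.2 + 79.2 + 62.0 + 53.5 + 73.1 + 78.7 + 55.2)/11 = 67.7182
Numerator Σ_{t=1}^{8}(x_t−x̄)(x_{t+3}−x̄) = 23.5963
Denominator Σ(x_t−x̄)² = 924.7364
r_3 = 23.5963 / 924.7364 = 0.026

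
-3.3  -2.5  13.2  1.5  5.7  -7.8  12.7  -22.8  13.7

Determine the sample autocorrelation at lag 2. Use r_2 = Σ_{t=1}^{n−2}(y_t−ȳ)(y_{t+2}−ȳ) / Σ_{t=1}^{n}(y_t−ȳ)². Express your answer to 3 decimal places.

Mean ȳ = (-3.3 − 2.5 + 13.2 + 1.5 + 5.7 − 7.8 + 12.7 − 22.8 + 13.7)/9 = 1.1556
Σ(y_t−ȳ)(y_{t+2}−ȳ) = (-53.6647) + (-1.2591) + (54.7353) + (-3.0847) + (52.4631) + (214.5353) + (144.8186) = 408.5438
Denominator Σ(y_t−ȳ)² = 1143.7622
r_2 = 408.5438 / 1143.7622 = 0.357

0.357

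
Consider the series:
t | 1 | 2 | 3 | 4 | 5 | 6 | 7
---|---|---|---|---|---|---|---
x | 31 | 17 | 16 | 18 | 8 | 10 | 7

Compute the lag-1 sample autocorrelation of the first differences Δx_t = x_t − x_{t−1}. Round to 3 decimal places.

-0.358

First differences Δx: -14, -1, 2, -10, 2, -3
Mean of differences = -4.0000
Numerator Σ(Δx_t−Δx̄)(Δx_{t+1}−Δx̄) = -78.0000
Denominator Σ(Δx_t−Δx̄)² = 218.0000
r_1(Δx) = -78.0000 / 218.0000 = -0.358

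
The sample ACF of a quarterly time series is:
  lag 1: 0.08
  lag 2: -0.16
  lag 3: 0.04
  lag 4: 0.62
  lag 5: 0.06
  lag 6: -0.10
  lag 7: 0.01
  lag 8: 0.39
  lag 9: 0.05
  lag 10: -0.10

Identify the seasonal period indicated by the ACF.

The largest autocorrelation is r_4 = 0.62, with a weaker echo at lag 8 (0.39); the remaining lags stay at or below 0.08.
The dominant spike at lag 4 indicates a seasonal period of 4.

4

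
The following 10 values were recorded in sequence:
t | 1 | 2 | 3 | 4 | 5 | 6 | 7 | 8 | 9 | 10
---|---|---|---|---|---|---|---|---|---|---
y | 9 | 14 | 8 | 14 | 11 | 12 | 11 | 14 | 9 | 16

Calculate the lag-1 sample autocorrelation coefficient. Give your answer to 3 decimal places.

Mean ȳ = (9 + 14 + 8 + 14 + 11 + 12 + 11 + 14 + 9 + 16)/10 = 11.8000
Numerator Σ_{t=1}^{9}(y_t−ȳ)(y_{t+1}−ȳ) = -44.6400
Denominator Σ(y_t−ȳ)² = 63.6000
r_1 = -44.6400 / 63.6000 = -0.702

-0.702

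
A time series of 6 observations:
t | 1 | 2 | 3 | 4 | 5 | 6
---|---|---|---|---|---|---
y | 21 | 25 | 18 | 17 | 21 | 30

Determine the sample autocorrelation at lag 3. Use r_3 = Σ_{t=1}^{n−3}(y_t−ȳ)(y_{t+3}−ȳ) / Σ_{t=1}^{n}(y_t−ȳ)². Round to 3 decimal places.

Mean ȳ = (21 + 25 + 18 + 17 + 21 + 30)/6 = 22.0000
Deviations from mean: -1.0000, 3.0000, -4.0000, -5.0000, -1.0000, 8.0000
Numerator Σ_{t=1}^{3}(y_t−ȳ)(y_{t+3}−ȳ) = -30.0000
Denominator Σ(y_t−ȳ)² = 116.0000
r_3 = -30.0000 / 116.0000 = -0.259

-0.259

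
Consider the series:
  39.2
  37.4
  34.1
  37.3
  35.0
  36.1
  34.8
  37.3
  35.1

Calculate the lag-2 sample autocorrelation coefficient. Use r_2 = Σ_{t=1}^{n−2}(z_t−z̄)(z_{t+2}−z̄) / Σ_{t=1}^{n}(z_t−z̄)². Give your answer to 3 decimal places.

Mean z̄ = (39.2 + 37.4 + 34.1 + 37.3 + 35.0 + 36.1 + 34.8 + 37.3 + 35.1)/9 = 36.2556
Numerator Σ_{t=1}^{7}(z_t−z̄)(z_{t+2}−z̄) = 0.7394
Denominator Σ(z_t−z̄)² = 21.8622
r_2 = 0.7394 / 21.8622 = 0.034

0.034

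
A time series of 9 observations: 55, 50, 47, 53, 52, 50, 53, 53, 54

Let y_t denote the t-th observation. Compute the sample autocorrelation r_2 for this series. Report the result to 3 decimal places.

-0.401

Mean ȳ = (55 + 50 + 47 + 53 + 52 + 50 + 53 + 53 + 54)/9 = 51.8889
Σ(y_t−ȳ)(y_{t+2}−ȳ) = (-15.2099) + (-2.0988) + (-0.5432) + (-2.0988) + (0.1235) + (-2.0988) + (2.3457) = -19.5802
Denominator Σ(y_t−ȳ)² = 48.8889
r_2 = -19.5802 / 48.8889 = -0.401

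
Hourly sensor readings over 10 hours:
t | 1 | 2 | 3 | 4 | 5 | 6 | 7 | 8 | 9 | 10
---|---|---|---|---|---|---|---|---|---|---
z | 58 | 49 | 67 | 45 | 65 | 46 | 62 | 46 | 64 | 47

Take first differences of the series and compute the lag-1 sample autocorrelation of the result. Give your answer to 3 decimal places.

-0.911

First differences Δz: -9, 18, -22, 20, -19, 16, -16, 18, -17
Mean of differences = -1.2222
Numerator Σ(Δz_t−Δz̄)(Δz_{t+1}−Δz̄) = -2515.1605
Denominator Σ(Δz_t−Δz̄)² = 2761.5556
r_1(Δz) = -2515.1605 / 2761.5556 = -0.911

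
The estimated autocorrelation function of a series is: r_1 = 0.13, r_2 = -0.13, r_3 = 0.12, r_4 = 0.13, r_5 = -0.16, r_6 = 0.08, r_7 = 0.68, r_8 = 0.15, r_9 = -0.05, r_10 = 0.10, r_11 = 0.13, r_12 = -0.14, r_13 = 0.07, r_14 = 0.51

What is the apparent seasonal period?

7

The largest autocorrelation is r_7 = 0.68, with a weaker echo at lag 14 (0.51); the remaining lags stay at or below 0.15.
The dominant spike at lag 7 indicates a seasonal period of 7.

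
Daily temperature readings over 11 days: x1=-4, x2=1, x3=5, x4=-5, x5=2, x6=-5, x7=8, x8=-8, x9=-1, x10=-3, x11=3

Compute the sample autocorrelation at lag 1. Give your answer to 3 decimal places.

Mean x̄ = (-4 + 1 + 5 − 5 + 2 − 5 + 8 − 8 − 1 − 3 + 3)/11 = -0.6364
Numerator Σ_{t=1}^{10}(x_t−x̄)(x_{t+1}−x̄) = -150.2231
Denominator Σ(x_t−x̄)² = 238.5455
r_1 = -150.2231 / 238.5455 = -0.630

-0.630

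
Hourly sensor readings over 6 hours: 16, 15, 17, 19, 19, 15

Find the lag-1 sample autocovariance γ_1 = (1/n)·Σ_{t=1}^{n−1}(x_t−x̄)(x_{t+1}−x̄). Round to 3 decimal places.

0.384

Mean x̄ = (16 + 15 + 17 + 19 + 19 + 15)/6 = 16.8333
Σ_{t=1}^{5}(x_t−x̄)(x_{t+1}−x̄) = 2.3056
γ_1 = 2.3056 / 6 = 0.384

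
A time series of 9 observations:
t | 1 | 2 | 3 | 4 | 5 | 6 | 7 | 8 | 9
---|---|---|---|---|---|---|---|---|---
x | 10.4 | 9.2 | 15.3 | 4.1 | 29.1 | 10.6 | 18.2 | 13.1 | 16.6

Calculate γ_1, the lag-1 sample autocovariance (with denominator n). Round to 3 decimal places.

-24.797

Mean x̄ = (10.4 + 9.2 + 15.3 + 4.1 + 29.1 + 10.6 + 18.2 + 13.1 + 16.6)/9 = 14.0667
Σ_{t=1}^{8}(x_t−x̄)(x_{t+1}−x̄) = -223.1711
γ_1 = -223.1711 / 9 = -24.797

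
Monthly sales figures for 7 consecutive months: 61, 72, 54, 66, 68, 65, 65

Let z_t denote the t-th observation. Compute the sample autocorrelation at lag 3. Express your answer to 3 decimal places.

Mean z̄ = (61 + 72 + 54 + 66 + 68 + 65 + 65)/7 = 64.4286
Deviations from mean: -3.4286, 7.5714, -10.4286, 1.5714, 3.5714, 0.5714, 0.5714
Σ(z_t−z̄)(z_{t+3}−z̄) = (-5.3878) + (27.0408) + (-5.9592) + (0.8980) = 16.5918
Denominator Σ(z_t−z̄)² = 193.7143
r_3 = 16.5918 / 193.7143 = 0.086

0.086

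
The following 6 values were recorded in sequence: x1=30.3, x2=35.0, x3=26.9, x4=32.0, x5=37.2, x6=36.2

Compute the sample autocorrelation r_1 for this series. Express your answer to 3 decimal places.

Mean x̄ = (30.3 + 35.0 + 26.9 + 32.0 + 37.2 + 36.2)/6 = 32.9333
Deviations from mean: -2.6333, 2.0667, -6.0333, -0.9333, 4.2667, 3.2667
Σ(x_t−x̄)(x_{t+1}−x̄) = (-5.4422) + (-12.4689) + (5.6311) + (-3.9822) + (13.9378) = -2.3244
Denominator Σ(x_t−x̄)² = 77.3533
r_1 = -2.3244 / 77.3533 = -0.030

-0.030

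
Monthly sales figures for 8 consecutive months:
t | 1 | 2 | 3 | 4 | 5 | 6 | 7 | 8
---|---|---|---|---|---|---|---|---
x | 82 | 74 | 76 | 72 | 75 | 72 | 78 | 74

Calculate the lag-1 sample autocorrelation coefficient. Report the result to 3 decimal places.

-0.283

Mean x̄ = (82 + 74 + 76 + 72 + 75 + 72 + 78 + 74)/8 = 75.3750
Deviations from mean: 6.6250, -1.3750, 0.6250, -3.3750, -0.3750, -3.3750, 2.6250, -1.3750
Σ(x_t−x̄)(x_{t+1}−x̄) = (-9.1094) + (-0.8594) + (-2.1094) + (1.2656) + (1.2656) + (-8.8594) + (-3.6094) = -22.0156
Denominator Σ(x_t−x̄)² = 77.8750
r_1 = -22.0156 / 77.8750 = -0.283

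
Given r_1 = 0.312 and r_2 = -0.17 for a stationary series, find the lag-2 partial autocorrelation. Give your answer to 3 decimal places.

-0.296

φ_{22} = (r_2 − r_1²) / (1 − r_1²)
r_1² = (0.312)² = 0.097344
Numerator = -0.17 − 0.0973 = -0.2673; denominator = 1 − 0.0973 = 0.9027
φ_{22} = -0.2673 / 0.9027 = -0.296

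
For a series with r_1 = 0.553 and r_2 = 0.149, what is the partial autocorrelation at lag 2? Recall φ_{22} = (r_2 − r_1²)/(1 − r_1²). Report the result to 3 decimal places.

-0.226

φ_{22} = (r_2 − r_1²) / (1 − r_1²)
r_1² = (0.553)² = 0.305809
Numerator = 0.149 − 0.3058 = -0.1568; denominator = 1 − 0.3058 = 0.6942
φ_{22} = -0.1568 / 0.6942 = -0.226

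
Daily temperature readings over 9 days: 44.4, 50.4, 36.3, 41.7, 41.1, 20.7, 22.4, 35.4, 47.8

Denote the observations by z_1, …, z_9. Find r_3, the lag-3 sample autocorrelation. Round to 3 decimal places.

-0.169

Mean z̄ = (44.4 + 50.4 + 36.3 + 41.7 + 41.1 + 20.7 + 22.4 + 35.4 + 47.8)/9 = 37.8000
Numerator Σ_{t=1}^{6}(z_t−z̄)(z_{t+3}−z̄) = -146.0100
Denominator Σ(z_t−z̄)² = 866.0000
r_3 = -146.0100 / 866.0000 = -0.169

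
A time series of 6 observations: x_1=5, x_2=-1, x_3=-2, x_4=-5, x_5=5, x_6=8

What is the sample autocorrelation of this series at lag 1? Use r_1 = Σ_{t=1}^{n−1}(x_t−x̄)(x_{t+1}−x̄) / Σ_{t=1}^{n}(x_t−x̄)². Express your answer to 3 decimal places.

0.190

Mean x̄ = (5 − 1 − 2 − 5 + 5 + 8)/6 = 1.6667
Deviations from mean: 3.3333, -2.6667, -3.6667, -6.6667, 3.3333, 6.3333
Numerator Σ_{t=1}^{5}(x_t−x̄)(x_{t+1}−x̄) = 24.2222
Denominator Σ(x_t−x̄)² = 127.3333
r_1 = 24.2222 / 127.3333 = 0.190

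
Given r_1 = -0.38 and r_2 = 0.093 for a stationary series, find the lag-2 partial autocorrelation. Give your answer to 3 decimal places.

-0.060

φ_{22} = (r_2 − r_1²) / (1 − r_1²)
r_1² = (-0.38)² = 0.1444
Numerator = 0.093 − 0.1444 = -0.0514; denominator = 1 − 0.1444 = 0.8556
φ_{22} = -0.0514 / 0.8556 = -0.060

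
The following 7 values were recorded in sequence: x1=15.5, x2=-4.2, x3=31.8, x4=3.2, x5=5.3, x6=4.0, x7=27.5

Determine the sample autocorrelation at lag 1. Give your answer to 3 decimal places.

Mean x̄ = (15.5 − 4.2 + 31.8 + 3.2 + 5.3 + 4.0 + 27.5)/7 = 11.8714
Deviations from mean: 3.6286, -16.0714, 19.9286, -8.6714, -6.5714, -7.8714, 15.6286
Σ(x_t−x̄)(x_{t+1}−x̄) = (-58.3163) + (-320.2806) + (-172.8092) + (56.9837) + (51.7265) + (-123.0192) = -565.7151
Denominator Σ(x_t−x̄)² = 1093.1943
r_1 = -565.7151 / 1093.1943 = -0.517

-0.517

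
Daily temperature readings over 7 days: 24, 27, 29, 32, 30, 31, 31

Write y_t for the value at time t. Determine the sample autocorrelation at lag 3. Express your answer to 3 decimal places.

Mean ȳ = (24 + 27 + 29 + 32 + 30 + 31 + 31)/7 = 29.1429
Deviations from mean: -5.1429, -2.1429, -0.1429, 2.8571, 0.8571, 1.8571, 1.8571
Σ(y_t−ȳ)(y_{t+3}−ȳ) = (-14.6939) + (-1.8367) + (-0.2653) + (5.3061) = -11.4898
Denominator Σ(y_t−ȳ)² = 46.8571
r_3 = -11.4898 / 46.8571 = -0.245

-0.245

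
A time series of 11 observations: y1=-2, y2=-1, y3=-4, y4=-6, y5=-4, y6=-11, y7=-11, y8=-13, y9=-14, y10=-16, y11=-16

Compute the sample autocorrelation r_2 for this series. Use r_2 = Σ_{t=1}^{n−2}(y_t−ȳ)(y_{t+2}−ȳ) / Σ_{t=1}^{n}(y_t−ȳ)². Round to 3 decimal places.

Mean ȳ = (-2 − 1 − 4 − 6 − 4 − 11 − 11 − 13 − 14 − 16 − 16)/11 = -8.9091
Numerator Σ_{t=1}^{9}(y_t−ȳ)(y_{t+2}−ȳ) = 148.9835
Denominator Σ(y_t−ȳ)² = 318.9091
r_2 = 148.9835 / 318.9091 = 0.467

0.467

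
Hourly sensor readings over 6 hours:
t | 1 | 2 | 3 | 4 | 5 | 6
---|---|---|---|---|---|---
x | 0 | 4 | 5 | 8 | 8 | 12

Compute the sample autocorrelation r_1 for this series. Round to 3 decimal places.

Mean x̄ = (0 + 4 + 5 + 8 + 8 + 12)/6 = 6.1667
Deviations from mean: -6.1667, -2.1667, -1.1667, 1.8333, 1.8333, 5.8333
Numerator Σ_{t=1}^{5}(x_t−x̄)(x_{t+1}−x̄) = 27.8056
Denominator Σ(x_t−x̄)² = 84.8333
r_1 = 27.8056 / 84.8333 = 0.328

0.328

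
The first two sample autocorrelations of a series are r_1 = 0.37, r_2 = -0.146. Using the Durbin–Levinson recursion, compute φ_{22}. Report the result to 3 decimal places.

-0.328

φ_{22} = (r_2 − r_1²) / (1 − r_1²)
r_1² = (0.37)² = 0.1369
Numerator = -0.146 − 0.1369 = -0.2829; denominator = 1 − 0.1369 = 0.8631
φ_{22} = -0.2829 / 0.8631 = -0.328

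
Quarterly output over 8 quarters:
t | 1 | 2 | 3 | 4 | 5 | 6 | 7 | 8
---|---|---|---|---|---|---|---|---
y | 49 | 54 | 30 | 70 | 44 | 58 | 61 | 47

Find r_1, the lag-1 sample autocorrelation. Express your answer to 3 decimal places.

Mean ȳ = (49 + 54 + 30 + 70 + 44 + 58 + 61 + 47)/8 = 51.6250
Σ(y_t−ȳ)(y_{t+1}−ȳ) = (-6.2344) + (-51.3594) + (-397.3594) + (-140.1094) + (-48.6094) + (59.7656) + (-43.3594) = -627.2656
Denominator Σ(y_t−ȳ)² = 1025.8750
r_1 = -627.2656 / 1025.8750 = -0.611

-0.611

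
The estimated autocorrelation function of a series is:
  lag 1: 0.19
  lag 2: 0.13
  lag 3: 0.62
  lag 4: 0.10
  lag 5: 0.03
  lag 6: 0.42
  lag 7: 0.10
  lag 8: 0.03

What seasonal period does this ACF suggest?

3

The largest autocorrelation is r_3 = 0.62, with a weaker echo at lag 6 (0.42); the remaining lags stay at or below 0.19.
The dominant spike at lag 3 indicates a seasonal period of 3.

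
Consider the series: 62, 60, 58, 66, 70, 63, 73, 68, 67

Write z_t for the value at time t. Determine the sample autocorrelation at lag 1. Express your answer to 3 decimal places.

Mean z̄ = (62 + 60 + 58 + 66 + 70 + 63 + 73 + 68 + 67)/9 = 65.2222
Numerator Σ_{t=1}^{8}(z_t−z̄)(z_{t+1}−z̄) = 51.2840
Denominator Σ(z_t−z̄)² = 189.5556
r_1 = 51.2840 / 189.5556 = 0.271

0.271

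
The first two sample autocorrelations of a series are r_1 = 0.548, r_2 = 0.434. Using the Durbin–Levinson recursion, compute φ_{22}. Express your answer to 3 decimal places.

0.191

φ_{22} = (r_2 − r_1²) / (1 − r_1²)
r_1² = (0.548)² = 0.300304
Numerator = 0.434 − 0.3003 = 0.1337; denominator = 1 − 0.3003 = 0.6997
φ_{22} = 0.1337 / 0.6997 = 0.191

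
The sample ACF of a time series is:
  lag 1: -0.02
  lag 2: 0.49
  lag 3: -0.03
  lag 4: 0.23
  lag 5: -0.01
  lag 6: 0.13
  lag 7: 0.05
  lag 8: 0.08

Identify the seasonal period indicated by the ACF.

2

The largest autocorrelation is r_2 = 0.49, with a weaker echo at lag 4 (0.23); the remaining lags stay at or below 0.13.
The dominant spike at lag 2 indicates a seasonal period of 2.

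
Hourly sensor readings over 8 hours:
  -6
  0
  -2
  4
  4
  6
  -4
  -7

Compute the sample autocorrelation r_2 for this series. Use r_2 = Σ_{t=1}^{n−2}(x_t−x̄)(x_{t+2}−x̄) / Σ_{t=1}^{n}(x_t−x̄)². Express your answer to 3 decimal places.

Mean x̄ = (-6 + 0 − 2 + 4 + 4 + 6 − 4 − 7)/8 = -0.6250
Numerator Σ_{t=1}^{6}(x_t−x̄)(x_{t+2}−x̄) = -23.2813
Denominator Σ(x_t−x̄)² = 169.8750
r_2 = -23.2813 / 169.8750 = -0.137

-0.137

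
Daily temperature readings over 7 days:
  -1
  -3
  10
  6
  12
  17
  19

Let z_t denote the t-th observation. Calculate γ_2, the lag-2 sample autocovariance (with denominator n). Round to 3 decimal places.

Mean z̄ = (-1 − 3 + 10 + 6 + 12 + 17 + 19)/7 = 8.5714
Deviations: -9.5714, -11.5714, 1.4286, -2.5714, 3.4286, 8.4286, 10.4286
Σ_{t=1}^{5}(z_t−z̄)(z_{t+2}−z̄) = 35.0612
γ_2 = 35.0612 / 7 = 5.009

5.009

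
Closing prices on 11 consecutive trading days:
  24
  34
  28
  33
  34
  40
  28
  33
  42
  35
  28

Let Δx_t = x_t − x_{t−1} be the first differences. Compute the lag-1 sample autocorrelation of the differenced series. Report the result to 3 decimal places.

-0.332

First differences Δx: 10, -6, 5, 1, 6, -12, 5, 9, -7, -7
Mean of differences = 0.4000
Numerator Σ(Δx_t−Δx̄)(Δx_{t+1}−Δx̄) = -180.5600
Denominator Σ(Δx_t−Δx̄)² = 544.4000
r_1(Δx) = -180.5600 / 544.4000 = -0.332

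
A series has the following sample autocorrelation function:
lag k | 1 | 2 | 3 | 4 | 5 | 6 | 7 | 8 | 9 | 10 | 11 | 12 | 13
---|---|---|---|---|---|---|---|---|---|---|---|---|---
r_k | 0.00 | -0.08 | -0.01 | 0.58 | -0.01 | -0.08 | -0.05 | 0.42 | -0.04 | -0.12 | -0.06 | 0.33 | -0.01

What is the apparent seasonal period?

The largest autocorrelation is r_4 = 0.58, with weaker echoes at lags 8 (0.42) and 12 (0.33); the remaining lags stay at or below 0.00.
The dominant spike at lag 4 indicates a seasonal period of 4.

4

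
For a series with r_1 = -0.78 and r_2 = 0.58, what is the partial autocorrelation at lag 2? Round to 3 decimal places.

φ_{22} = (r_2 − r_1²) / (1 − r_1²)
r_1² = (-0.78)² = 0.6084
Numerator = 0.58 − 0.6084 = -0.0284; denominator = 1 − 0.6084 = 0.3916
φ_{22} = -0.0284 / 0.3916 = -0.073

-0.073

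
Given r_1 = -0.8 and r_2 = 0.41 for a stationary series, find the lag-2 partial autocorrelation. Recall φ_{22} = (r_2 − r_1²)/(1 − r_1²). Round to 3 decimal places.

-0.639

φ_{22} = (r_2 − r_1²) / (1 − r_1²)
r_1² = (-0.8)² = 0.64
Numerator = 0.41 − 0.6400 = -0.2300; denominator = 1 − 0.6400 = 0.3600
φ_{22} = -0.2300 / 0.3600 = -0.639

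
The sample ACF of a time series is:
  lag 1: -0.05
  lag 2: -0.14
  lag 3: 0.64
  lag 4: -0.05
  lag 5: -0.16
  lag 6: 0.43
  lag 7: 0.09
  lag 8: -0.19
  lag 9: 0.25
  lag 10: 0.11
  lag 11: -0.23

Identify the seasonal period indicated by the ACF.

3

The largest autocorrelation is r_3 = 0.64, with weaker echoes at lags 6 (0.43) and 9 (0.25); the remaining lags stay at or below 0.11.
The dominant spike at lag 3 indicates a seasonal period of 3.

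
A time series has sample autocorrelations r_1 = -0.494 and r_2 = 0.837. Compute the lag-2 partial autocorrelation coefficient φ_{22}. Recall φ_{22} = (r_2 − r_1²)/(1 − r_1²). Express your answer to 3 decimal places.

φ_{22} = (r_2 − r_1²) / (1 − r_1²)
r_1² = (-0.494)² = 0.244036
Numerator = 0.837 − 0.2440 = 0.5930; denominator = 1 − 0.2440 = 0.7560
φ_{22} = 0.5930 / 0.7560 = 0.784

0.784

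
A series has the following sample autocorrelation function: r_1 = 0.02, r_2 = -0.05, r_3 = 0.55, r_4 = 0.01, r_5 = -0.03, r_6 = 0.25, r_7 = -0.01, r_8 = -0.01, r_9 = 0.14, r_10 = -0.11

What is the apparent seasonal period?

The largest autocorrelation is r_3 = 0.55, with a weaker echo at lag 6 (0.25); the remaining lags stay at or below 0.14.
The dominant spike at lag 3 indicates a seasonal period of 3.

3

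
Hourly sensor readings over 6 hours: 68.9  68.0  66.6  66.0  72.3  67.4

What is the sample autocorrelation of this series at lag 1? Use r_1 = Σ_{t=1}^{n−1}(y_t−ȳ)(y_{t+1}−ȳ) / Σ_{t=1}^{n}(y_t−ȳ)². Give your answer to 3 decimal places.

-0.339

Mean ȳ = (68.9 + 68.0 + 66.6 + 66.0 + 72.3 + 67.4)/6 = 68.2000
Deviations from mean: 0.7000, -0.2000, -1.6000, -2.2000, 4.1000, -0.8000
Σ(y_t−ȳ)(y_{t+1}−ȳ) = (-0.1400) + (0.3200) + (3.5200) + (-9.0200) + (-3.2800) = -8.6000
Denominator Σ(y_t−ȳ)² = 25.3800
r_1 = -8.6000 / 25.3800 = -0.339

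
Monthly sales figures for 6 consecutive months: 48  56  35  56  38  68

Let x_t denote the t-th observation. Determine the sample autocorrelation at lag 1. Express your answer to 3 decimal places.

-0.621

Mean x̄ = (48 + 56 + 35 + 56 + 38 + 68)/6 = 50.1667
Σ(x_t−x̄)(x_{t+1}−x̄) = (-12.6389) + (-88.4722) + (-88.4722) + (-70.9722) + (-216.9722) = -477.5278
Denominator Σ(x_t−x̄)² = 768.8333
r_1 = -477.5278 / 768.8333 = -0.621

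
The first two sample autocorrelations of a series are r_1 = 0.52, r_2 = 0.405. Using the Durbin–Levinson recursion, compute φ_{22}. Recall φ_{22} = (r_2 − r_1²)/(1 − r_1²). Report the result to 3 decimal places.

0.184

φ_{22} = (r_2 − r_1²) / (1 − r_1²)
r_1² = (0.52)² = 0.2704
Numerator = 0.405 − 0.2704 = 0.1346; denominator = 1 − 0.2704 = 0.7296
φ_{22} = 0.1346 / 0.7296 = 0.184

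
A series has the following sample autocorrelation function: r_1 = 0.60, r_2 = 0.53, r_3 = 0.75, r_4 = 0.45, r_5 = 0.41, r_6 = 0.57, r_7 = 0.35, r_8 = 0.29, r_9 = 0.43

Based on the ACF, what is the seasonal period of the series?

3

The largest autocorrelation is r_3 = 0.75; the remaining lags stay at or below 0.60. The elevated value at lag 1 (0.60), dropping to 0.53 at lag 2, reflects decaying short-term dependence rather than seasonality.
The dominant spike at lag 3 indicates a seasonal period of 3.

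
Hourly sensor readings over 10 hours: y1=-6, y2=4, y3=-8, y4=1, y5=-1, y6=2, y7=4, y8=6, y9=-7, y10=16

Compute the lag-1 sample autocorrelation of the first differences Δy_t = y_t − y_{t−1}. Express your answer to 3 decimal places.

First differences Δy: 10, -12, 9, -2, 3, 2, 2, -13, 23
Mean of differences = 2.4444
Numerator Σ(Δy_t−Δȳ)(Δy_{t+1}−Δȳ) = -546.0864
Denominator Σ(Δy_t−Δȳ)² = 990.2222
r_1(Δy) = -546.0864 / 990.2222 = -0.551

-0.551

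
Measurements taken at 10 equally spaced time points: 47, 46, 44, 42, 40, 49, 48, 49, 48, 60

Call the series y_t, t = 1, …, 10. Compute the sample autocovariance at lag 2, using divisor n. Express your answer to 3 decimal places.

4.282

Mean ȳ = (47 + 46 + 44 + 42 + 40 + 49 + 48 + 49 + 48 + 60)/10 = 47.3000
Σ_{t=1}^{8}(y_t−ȳ)(y_{t+2}−ȳ) = 42.8200
γ_2 = 42.8200 / 10 = 4.282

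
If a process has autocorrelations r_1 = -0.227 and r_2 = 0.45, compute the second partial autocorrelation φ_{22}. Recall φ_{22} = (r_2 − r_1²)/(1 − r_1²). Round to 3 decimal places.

0.420

φ_{22} = (r_2 − r_1²) / (1 − r_1²)
r_1² = (-0.227)² = 0.051529
Numerator = 0.45 − 0.0515 = 0.3985; denominator = 1 − 0.0515 = 0.9485
φ_{22} = 0.3985 / 0.9485 = 0.420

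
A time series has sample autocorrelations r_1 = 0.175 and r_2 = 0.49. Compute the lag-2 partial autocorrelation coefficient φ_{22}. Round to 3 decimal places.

φ_{22} = (r_2 − r_1²) / (1 − r_1²)
r_1² = (0.175)² = 0.030625
Numerator = 0.49 − 0.0306 = 0.4594; denominator = 1 − 0.0306 = 0.9694
φ_{22} = 0.4594 / 0.9694 = 0.474

0.474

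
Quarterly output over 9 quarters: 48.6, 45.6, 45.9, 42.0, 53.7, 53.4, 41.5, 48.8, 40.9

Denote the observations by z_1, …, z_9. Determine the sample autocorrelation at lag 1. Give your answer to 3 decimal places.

Mean z̄ = (48.6 + 45.6 + 45.9 + 42.0 + 53.7 + 53.4 + 41.5 + 48.8 + 40.9)/9 = 46.7111
Numerator Σ_{t=1}^{8}(z_t−z̄)(z_{t+1}−z̄) = -41.4346
Denominator Σ(z_t−z̄)² = 186.5289
r_1 = -41.4346 / 186.5289 = -0.222

-0.222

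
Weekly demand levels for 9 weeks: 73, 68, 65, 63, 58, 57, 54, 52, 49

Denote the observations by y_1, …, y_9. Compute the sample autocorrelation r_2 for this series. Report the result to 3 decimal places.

0.343

Mean ȳ = (73 + 68 + 65 + 63 + 58 + 57 + 54 + 52 + 49)/9 = 59.8889
Σ(y_t−ȳ)(y_{t+2}−ȳ) = (67.0123) + (25.2346) + (-9.6543) + (-8.9877) + (11.1235) + (22.7901) + (64.1235) = 171.6420
Denominator Σ(y_t−ȳ)² = 500.8889
r_2 = 171.6420 / 500.8889 = 0.343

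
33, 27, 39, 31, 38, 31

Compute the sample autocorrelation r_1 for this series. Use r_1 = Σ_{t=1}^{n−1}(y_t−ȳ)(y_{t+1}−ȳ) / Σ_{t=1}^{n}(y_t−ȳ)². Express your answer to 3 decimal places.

-0.654

Mean ȳ = (33 + 27 + 39 + 31 + 38 + 31)/6 = 33.1667
Deviations from mean: -0.1667, -6.1667, 5.8333, -2.1667, 4.8333, -2.1667
Numerator Σ_{t=1}^{5}(y_t−ȳ)(y_{t+1}−ȳ) = -68.5278
Denominator Σ(y_t−ȳ)² = 104.8333
r_1 = -68.5278 / 104.8333 = -0.654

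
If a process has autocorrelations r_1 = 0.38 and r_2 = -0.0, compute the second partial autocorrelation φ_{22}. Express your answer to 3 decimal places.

-0.169

φ_{22} = (r_2 − r_1²) / (1 − r_1²)
r_1² = (0.38)² = 0.1444
Numerator = -0.0 − 0.1444 = -0.1444; denominator = 1 − 0.1444 = 0.8556
φ_{22} = -0.1444 / 0.8556 = -0.169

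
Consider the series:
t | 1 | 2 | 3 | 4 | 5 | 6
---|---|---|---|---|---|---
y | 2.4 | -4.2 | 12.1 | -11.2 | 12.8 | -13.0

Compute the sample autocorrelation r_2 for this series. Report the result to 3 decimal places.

Mean ȳ = (2.4 − 4.2 + 12.1 − 11.2 + 12.8 − 13.0)/6 = -0.1833
Deviations from mean: 2.5833, -4.0167, 12.2833, -11.0167, 12.9833, -12.8167
Σ(y_t−ȳ)(y_{t+2}−ȳ) = (31.7319) + (44.2503) + (159.4786) + (141.1969) = 376.6578
Denominator Σ(y_t−ȳ)² = 627.8883
r_2 = 376.6578 / 627.8883 = 0.600

0.600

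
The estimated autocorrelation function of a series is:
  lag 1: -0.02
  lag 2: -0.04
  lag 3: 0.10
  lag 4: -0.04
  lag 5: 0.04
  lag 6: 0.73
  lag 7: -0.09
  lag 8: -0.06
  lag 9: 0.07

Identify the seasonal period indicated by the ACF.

The largest autocorrelation is r_6 = 0.73; the remaining lags stay at or below 0.10.
The dominant spike at lag 6 indicates a seasonal period of 6.

6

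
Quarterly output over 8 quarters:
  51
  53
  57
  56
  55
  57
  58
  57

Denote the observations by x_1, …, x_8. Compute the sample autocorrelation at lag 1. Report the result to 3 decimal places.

Mean x̄ = (51 + 53 + 57 + 56 + 55 + 57 + 58 + 57)/8 = 55.5000
Deviations from mean: -4.5000, -2.5000, 1.5000, 0.5000, -0.5000, 1.5000, 2.5000, 1.5000
Σ(x_t−x̄)(x_{t+1}−x̄) = (11.2500) + (-3.7500) + (0.7500) + (-0.2500) + (-0.7500) + (3.7500) + (3.7500) = 14.7500
Denominator Σ(x_t−x̄)² = 40.0000
r_1 = 14.7500 / 40.0000 = 0.369

0.369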